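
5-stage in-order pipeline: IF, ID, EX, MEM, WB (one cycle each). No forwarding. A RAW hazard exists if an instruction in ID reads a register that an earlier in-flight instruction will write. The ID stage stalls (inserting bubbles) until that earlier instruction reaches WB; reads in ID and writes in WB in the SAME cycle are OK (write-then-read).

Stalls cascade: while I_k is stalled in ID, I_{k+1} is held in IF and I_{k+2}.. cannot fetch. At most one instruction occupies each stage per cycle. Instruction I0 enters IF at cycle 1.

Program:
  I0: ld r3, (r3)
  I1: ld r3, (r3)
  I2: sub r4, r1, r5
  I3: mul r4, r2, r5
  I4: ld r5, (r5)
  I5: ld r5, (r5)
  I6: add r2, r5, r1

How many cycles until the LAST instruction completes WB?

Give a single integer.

Answer: 17

Derivation:
I0 ld r3 <- r3: IF@1 ID@2 stall=0 (-) EX@3 MEM@4 WB@5
I1 ld r3 <- r3: IF@2 ID@3 stall=2 (RAW on I0.r3 (WB@5)) EX@6 MEM@7 WB@8
I2 sub r4 <- r1,r5: IF@3 ID@6 stall=0 (-) EX@7 MEM@8 WB@9
I3 mul r4 <- r2,r5: IF@6 ID@7 stall=0 (-) EX@8 MEM@9 WB@10
I4 ld r5 <- r5: IF@7 ID@8 stall=0 (-) EX@9 MEM@10 WB@11
I5 ld r5 <- r5: IF@8 ID@9 stall=2 (RAW on I4.r5 (WB@11)) EX@12 MEM@13 WB@14
I6 add r2 <- r5,r1: IF@9 ID@12 stall=2 (RAW on I5.r5 (WB@14)) EX@15 MEM@16 WB@17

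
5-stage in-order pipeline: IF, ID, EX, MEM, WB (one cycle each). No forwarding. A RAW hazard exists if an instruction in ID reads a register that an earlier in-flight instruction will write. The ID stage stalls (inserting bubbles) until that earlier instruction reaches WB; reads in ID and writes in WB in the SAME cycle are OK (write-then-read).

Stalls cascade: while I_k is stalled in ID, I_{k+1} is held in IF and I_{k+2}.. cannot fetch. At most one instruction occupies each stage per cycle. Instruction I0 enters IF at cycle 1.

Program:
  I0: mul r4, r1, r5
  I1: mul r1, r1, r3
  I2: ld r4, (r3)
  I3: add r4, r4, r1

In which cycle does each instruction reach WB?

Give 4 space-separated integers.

I0 mul r4 <- r1,r5: IF@1 ID@2 stall=0 (-) EX@3 MEM@4 WB@5
I1 mul r1 <- r1,r3: IF@2 ID@3 stall=0 (-) EX@4 MEM@5 WB@6
I2 ld r4 <- r3: IF@3 ID@4 stall=0 (-) EX@5 MEM@6 WB@7
I3 add r4 <- r4,r1: IF@4 ID@5 stall=2 (RAW on I2.r4 (WB@7)) EX@8 MEM@9 WB@10

Answer: 5 6 7 10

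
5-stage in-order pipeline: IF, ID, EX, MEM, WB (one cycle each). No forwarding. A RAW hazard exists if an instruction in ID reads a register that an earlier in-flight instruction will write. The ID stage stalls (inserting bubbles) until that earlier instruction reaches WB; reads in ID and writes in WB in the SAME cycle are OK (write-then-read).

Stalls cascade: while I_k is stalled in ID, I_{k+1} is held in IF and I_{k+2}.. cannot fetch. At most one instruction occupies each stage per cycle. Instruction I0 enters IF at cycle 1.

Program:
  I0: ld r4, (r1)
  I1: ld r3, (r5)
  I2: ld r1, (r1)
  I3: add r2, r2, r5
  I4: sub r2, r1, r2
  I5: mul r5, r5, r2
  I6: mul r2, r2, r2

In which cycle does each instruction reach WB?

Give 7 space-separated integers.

I0 ld r4 <- r1: IF@1 ID@2 stall=0 (-) EX@3 MEM@4 WB@5
I1 ld r3 <- r5: IF@2 ID@3 stall=0 (-) EX@4 MEM@5 WB@6
I2 ld r1 <- r1: IF@3 ID@4 stall=0 (-) EX@5 MEM@6 WB@7
I3 add r2 <- r2,r5: IF@4 ID@5 stall=0 (-) EX@6 MEM@7 WB@8
I4 sub r2 <- r1,r2: IF@5 ID@6 stall=2 (RAW on I3.r2 (WB@8)) EX@9 MEM@10 WB@11
I5 mul r5 <- r5,r2: IF@6 ID@9 stall=2 (RAW on I4.r2 (WB@11)) EX@12 MEM@13 WB@14
I6 mul r2 <- r2,r2: IF@9 ID@12 stall=0 (-) EX@13 MEM@14 WB@15

Answer: 5 6 7 8 11 14 15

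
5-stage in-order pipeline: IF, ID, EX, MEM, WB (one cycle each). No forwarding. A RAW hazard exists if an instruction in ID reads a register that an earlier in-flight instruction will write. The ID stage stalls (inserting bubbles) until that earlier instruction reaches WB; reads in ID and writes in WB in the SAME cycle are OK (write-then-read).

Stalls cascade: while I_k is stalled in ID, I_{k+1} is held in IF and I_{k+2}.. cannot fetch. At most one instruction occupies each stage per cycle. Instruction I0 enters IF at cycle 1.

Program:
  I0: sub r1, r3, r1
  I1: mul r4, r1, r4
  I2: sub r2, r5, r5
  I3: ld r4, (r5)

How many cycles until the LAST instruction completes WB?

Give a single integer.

I0 sub r1 <- r3,r1: IF@1 ID@2 stall=0 (-) EX@3 MEM@4 WB@5
I1 mul r4 <- r1,r4: IF@2 ID@3 stall=2 (RAW on I0.r1 (WB@5)) EX@6 MEM@7 WB@8
I2 sub r2 <- r5,r5: IF@3 ID@6 stall=0 (-) EX@7 MEM@8 WB@9
I3 ld r4 <- r5: IF@6 ID@7 stall=0 (-) EX@8 MEM@9 WB@10

Answer: 10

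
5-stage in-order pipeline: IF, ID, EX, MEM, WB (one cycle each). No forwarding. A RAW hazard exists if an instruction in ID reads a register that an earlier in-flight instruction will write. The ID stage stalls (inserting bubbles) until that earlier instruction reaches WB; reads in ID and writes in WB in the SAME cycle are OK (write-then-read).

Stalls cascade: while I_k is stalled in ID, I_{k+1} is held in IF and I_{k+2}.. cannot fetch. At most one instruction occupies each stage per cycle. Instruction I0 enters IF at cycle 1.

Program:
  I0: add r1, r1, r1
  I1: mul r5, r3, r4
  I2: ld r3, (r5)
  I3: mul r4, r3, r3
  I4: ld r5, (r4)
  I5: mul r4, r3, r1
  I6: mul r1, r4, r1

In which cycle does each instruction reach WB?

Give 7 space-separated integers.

Answer: 5 6 9 12 15 16 19

Derivation:
I0 add r1 <- r1,r1: IF@1 ID@2 stall=0 (-) EX@3 MEM@4 WB@5
I1 mul r5 <- r3,r4: IF@2 ID@3 stall=0 (-) EX@4 MEM@5 WB@6
I2 ld r3 <- r5: IF@3 ID@4 stall=2 (RAW on I1.r5 (WB@6)) EX@7 MEM@8 WB@9
I3 mul r4 <- r3,r3: IF@4 ID@7 stall=2 (RAW on I2.r3 (WB@9)) EX@10 MEM@11 WB@12
I4 ld r5 <- r4: IF@7 ID@10 stall=2 (RAW on I3.r4 (WB@12)) EX@13 MEM@14 WB@15
I5 mul r4 <- r3,r1: IF@10 ID@13 stall=0 (-) EX@14 MEM@15 WB@16
I6 mul r1 <- r4,r1: IF@13 ID@14 stall=2 (RAW on I5.r4 (WB@16)) EX@17 MEM@18 WB@19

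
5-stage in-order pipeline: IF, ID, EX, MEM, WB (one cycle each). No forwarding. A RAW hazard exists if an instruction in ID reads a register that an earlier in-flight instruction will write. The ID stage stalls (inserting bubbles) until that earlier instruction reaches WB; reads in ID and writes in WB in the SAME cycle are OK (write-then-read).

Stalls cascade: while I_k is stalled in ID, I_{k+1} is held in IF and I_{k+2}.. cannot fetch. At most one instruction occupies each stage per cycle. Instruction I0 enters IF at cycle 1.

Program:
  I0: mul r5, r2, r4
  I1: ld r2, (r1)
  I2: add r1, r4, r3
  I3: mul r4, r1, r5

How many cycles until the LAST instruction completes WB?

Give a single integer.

Answer: 10

Derivation:
I0 mul r5 <- r2,r4: IF@1 ID@2 stall=0 (-) EX@3 MEM@4 WB@5
I1 ld r2 <- r1: IF@2 ID@3 stall=0 (-) EX@4 MEM@5 WB@6
I2 add r1 <- r4,r3: IF@3 ID@4 stall=0 (-) EX@5 MEM@6 WB@7
I3 mul r4 <- r1,r5: IF@4 ID@5 stall=2 (RAW on I2.r1 (WB@7)) EX@8 MEM@9 WB@10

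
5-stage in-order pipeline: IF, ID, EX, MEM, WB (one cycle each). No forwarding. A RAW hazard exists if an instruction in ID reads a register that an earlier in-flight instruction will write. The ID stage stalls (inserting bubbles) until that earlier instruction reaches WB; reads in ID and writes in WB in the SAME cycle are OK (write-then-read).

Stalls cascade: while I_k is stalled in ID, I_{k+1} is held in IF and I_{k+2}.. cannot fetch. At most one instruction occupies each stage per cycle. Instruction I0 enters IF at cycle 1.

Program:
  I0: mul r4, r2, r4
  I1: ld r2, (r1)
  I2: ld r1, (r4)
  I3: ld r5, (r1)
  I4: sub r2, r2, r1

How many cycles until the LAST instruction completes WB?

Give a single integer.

I0 mul r4 <- r2,r4: IF@1 ID@2 stall=0 (-) EX@3 MEM@4 WB@5
I1 ld r2 <- r1: IF@2 ID@3 stall=0 (-) EX@4 MEM@5 WB@6
I2 ld r1 <- r4: IF@3 ID@4 stall=1 (RAW on I0.r4 (WB@5)) EX@6 MEM@7 WB@8
I3 ld r5 <- r1: IF@4 ID@6 stall=2 (RAW on I2.r1 (WB@8)) EX@9 MEM@10 WB@11
I4 sub r2 <- r2,r1: IF@6 ID@9 stall=0 (-) EX@10 MEM@11 WB@12

Answer: 12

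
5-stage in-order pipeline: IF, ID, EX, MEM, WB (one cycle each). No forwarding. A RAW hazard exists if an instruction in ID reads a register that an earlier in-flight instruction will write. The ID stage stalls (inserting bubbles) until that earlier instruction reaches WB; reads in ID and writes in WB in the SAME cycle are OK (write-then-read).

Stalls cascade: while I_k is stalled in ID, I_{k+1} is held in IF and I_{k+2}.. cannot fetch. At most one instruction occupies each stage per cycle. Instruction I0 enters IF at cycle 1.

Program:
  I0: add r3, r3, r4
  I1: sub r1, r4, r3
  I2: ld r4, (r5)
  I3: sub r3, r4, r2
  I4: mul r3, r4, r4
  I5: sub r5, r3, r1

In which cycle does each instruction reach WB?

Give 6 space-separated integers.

I0 add r3 <- r3,r4: IF@1 ID@2 stall=0 (-) EX@3 MEM@4 WB@5
I1 sub r1 <- r4,r3: IF@2 ID@3 stall=2 (RAW on I0.r3 (WB@5)) EX@6 MEM@7 WB@8
I2 ld r4 <- r5: IF@3 ID@6 stall=0 (-) EX@7 MEM@8 WB@9
I3 sub r3 <- r4,r2: IF@6 ID@7 stall=2 (RAW on I2.r4 (WB@9)) EX@10 MEM@11 WB@12
I4 mul r3 <- r4,r4: IF@7 ID@10 stall=0 (-) EX@11 MEM@12 WB@13
I5 sub r5 <- r3,r1: IF@10 ID@11 stall=2 (RAW on I4.r3 (WB@13)) EX@14 MEM@15 WB@16

Answer: 5 8 9 12 13 16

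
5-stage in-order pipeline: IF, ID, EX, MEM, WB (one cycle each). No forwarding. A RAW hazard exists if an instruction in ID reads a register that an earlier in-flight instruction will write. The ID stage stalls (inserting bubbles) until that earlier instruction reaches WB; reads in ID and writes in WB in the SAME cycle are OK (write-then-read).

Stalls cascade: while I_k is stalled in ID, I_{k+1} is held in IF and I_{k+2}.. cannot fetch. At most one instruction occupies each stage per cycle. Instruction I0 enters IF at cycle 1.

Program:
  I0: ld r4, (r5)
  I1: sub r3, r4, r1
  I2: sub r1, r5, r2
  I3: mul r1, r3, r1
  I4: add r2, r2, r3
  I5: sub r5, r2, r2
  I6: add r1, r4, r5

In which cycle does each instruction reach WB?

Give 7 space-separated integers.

Answer: 5 8 9 12 13 16 19

Derivation:
I0 ld r4 <- r5: IF@1 ID@2 stall=0 (-) EX@3 MEM@4 WB@5
I1 sub r3 <- r4,r1: IF@2 ID@3 stall=2 (RAW on I0.r4 (WB@5)) EX@6 MEM@7 WB@8
I2 sub r1 <- r5,r2: IF@3 ID@6 stall=0 (-) EX@7 MEM@8 WB@9
I3 mul r1 <- r3,r1: IF@6 ID@7 stall=2 (RAW on I2.r1 (WB@9)) EX@10 MEM@11 WB@12
I4 add r2 <- r2,r3: IF@7 ID@10 stall=0 (-) EX@11 MEM@12 WB@13
I5 sub r5 <- r2,r2: IF@10 ID@11 stall=2 (RAW on I4.r2 (WB@13)) EX@14 MEM@15 WB@16
I6 add r1 <- r4,r5: IF@11 ID@14 stall=2 (RAW on I5.r5 (WB@16)) EX@17 MEM@18 WB@19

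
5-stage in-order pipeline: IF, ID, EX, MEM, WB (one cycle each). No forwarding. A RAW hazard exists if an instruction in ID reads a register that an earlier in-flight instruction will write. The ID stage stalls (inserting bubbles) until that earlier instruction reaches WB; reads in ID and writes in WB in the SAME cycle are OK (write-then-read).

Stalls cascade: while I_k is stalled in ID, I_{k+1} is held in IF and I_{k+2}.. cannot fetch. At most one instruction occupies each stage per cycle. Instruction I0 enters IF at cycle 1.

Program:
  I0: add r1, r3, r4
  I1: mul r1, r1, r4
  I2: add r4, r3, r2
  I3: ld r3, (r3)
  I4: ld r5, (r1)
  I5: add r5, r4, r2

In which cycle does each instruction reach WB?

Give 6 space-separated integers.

I0 add r1 <- r3,r4: IF@1 ID@2 stall=0 (-) EX@3 MEM@4 WB@5
I1 mul r1 <- r1,r4: IF@2 ID@3 stall=2 (RAW on I0.r1 (WB@5)) EX@6 MEM@7 WB@8
I2 add r4 <- r3,r2: IF@3 ID@6 stall=0 (-) EX@7 MEM@8 WB@9
I3 ld r3 <- r3: IF@6 ID@7 stall=0 (-) EX@8 MEM@9 WB@10
I4 ld r5 <- r1: IF@7 ID@8 stall=0 (-) EX@9 MEM@10 WB@11
I5 add r5 <- r4,r2: IF@8 ID@9 stall=0 (-) EX@10 MEM@11 WB@12

Answer: 5 8 9 10 11 12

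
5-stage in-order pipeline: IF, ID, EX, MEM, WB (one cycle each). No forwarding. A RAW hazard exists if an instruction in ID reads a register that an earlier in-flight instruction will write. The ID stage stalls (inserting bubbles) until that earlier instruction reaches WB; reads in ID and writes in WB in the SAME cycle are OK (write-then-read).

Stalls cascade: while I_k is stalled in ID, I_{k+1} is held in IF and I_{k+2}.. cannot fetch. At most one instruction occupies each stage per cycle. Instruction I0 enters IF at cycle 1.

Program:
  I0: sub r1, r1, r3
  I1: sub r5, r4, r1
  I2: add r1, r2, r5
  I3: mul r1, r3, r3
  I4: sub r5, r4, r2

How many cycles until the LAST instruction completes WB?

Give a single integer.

Answer: 13

Derivation:
I0 sub r1 <- r1,r3: IF@1 ID@2 stall=0 (-) EX@3 MEM@4 WB@5
I1 sub r5 <- r4,r1: IF@2 ID@3 stall=2 (RAW on I0.r1 (WB@5)) EX@6 MEM@7 WB@8
I2 add r1 <- r2,r5: IF@3 ID@6 stall=2 (RAW on I1.r5 (WB@8)) EX@9 MEM@10 WB@11
I3 mul r1 <- r3,r3: IF@6 ID@9 stall=0 (-) EX@10 MEM@11 WB@12
I4 sub r5 <- r4,r2: IF@9 ID@10 stall=0 (-) EX@11 MEM@12 WB@13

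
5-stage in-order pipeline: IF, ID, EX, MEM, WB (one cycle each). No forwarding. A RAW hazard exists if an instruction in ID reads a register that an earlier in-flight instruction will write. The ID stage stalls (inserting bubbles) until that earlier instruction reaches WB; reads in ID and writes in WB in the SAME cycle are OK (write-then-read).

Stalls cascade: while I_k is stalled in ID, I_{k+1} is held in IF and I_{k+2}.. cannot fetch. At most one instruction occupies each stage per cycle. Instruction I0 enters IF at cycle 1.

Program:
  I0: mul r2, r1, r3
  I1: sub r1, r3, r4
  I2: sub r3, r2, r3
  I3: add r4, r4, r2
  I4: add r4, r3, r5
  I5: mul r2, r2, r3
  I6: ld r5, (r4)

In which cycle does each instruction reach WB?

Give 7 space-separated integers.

Answer: 5 6 8 9 11 12 14

Derivation:
I0 mul r2 <- r1,r3: IF@1 ID@2 stall=0 (-) EX@3 MEM@4 WB@5
I1 sub r1 <- r3,r4: IF@2 ID@3 stall=0 (-) EX@4 MEM@5 WB@6
I2 sub r3 <- r2,r3: IF@3 ID@4 stall=1 (RAW on I0.r2 (WB@5)) EX@6 MEM@7 WB@8
I3 add r4 <- r4,r2: IF@4 ID@6 stall=0 (-) EX@7 MEM@8 WB@9
I4 add r4 <- r3,r5: IF@6 ID@7 stall=1 (RAW on I2.r3 (WB@8)) EX@9 MEM@10 WB@11
I5 mul r2 <- r2,r3: IF@7 ID@9 stall=0 (-) EX@10 MEM@11 WB@12
I6 ld r5 <- r4: IF@9 ID@10 stall=1 (RAW on I4.r4 (WB@11)) EX@12 MEM@13 WB@14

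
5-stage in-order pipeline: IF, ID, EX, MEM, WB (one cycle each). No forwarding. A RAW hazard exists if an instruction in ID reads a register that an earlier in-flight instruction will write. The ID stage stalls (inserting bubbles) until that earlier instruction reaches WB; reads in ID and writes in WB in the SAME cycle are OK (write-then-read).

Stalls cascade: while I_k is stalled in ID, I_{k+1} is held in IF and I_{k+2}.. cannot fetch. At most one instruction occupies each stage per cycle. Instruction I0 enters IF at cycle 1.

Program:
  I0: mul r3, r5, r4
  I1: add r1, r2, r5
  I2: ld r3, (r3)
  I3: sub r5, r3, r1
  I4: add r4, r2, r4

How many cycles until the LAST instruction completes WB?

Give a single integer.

Answer: 12

Derivation:
I0 mul r3 <- r5,r4: IF@1 ID@2 stall=0 (-) EX@3 MEM@4 WB@5
I1 add r1 <- r2,r5: IF@2 ID@3 stall=0 (-) EX@4 MEM@5 WB@6
I2 ld r3 <- r3: IF@3 ID@4 stall=1 (RAW on I0.r3 (WB@5)) EX@6 MEM@7 WB@8
I3 sub r5 <- r3,r1: IF@4 ID@6 stall=2 (RAW on I2.r3 (WB@8)) EX@9 MEM@10 WB@11
I4 add r4 <- r2,r4: IF@6 ID@9 stall=0 (-) EX@10 MEM@11 WB@12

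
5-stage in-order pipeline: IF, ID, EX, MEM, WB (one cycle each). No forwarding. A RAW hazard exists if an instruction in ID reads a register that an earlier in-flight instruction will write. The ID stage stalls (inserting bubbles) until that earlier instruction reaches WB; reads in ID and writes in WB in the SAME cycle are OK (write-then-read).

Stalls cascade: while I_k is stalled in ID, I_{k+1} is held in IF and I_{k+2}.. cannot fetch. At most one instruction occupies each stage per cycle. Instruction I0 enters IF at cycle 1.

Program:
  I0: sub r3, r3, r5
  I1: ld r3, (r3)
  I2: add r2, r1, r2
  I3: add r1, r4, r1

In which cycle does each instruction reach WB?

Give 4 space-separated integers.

I0 sub r3 <- r3,r5: IF@1 ID@2 stall=0 (-) EX@3 MEM@4 WB@5
I1 ld r3 <- r3: IF@2 ID@3 stall=2 (RAW on I0.r3 (WB@5)) EX@6 MEM@7 WB@8
I2 add r2 <- r1,r2: IF@3 ID@6 stall=0 (-) EX@7 MEM@8 WB@9
I3 add r1 <- r4,r1: IF@6 ID@7 stall=0 (-) EX@8 MEM@9 WB@10

Answer: 5 8 9 10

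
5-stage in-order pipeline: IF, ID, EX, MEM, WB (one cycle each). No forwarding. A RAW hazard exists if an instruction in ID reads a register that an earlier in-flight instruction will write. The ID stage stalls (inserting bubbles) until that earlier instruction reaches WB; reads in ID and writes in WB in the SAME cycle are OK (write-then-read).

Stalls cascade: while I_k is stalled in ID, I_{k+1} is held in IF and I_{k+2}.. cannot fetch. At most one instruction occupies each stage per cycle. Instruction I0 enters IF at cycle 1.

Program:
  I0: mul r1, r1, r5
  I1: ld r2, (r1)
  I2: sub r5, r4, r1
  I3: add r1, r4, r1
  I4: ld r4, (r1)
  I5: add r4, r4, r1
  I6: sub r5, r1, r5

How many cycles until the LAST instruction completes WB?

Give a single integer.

Answer: 17

Derivation:
I0 mul r1 <- r1,r5: IF@1 ID@2 stall=0 (-) EX@3 MEM@4 WB@5
I1 ld r2 <- r1: IF@2 ID@3 stall=2 (RAW on I0.r1 (WB@5)) EX@6 MEM@7 WB@8
I2 sub r5 <- r4,r1: IF@3 ID@6 stall=0 (-) EX@7 MEM@8 WB@9
I3 add r1 <- r4,r1: IF@6 ID@7 stall=0 (-) EX@8 MEM@9 WB@10
I4 ld r4 <- r1: IF@7 ID@8 stall=2 (RAW on I3.r1 (WB@10)) EX@11 MEM@12 WB@13
I5 add r4 <- r4,r1: IF@8 ID@11 stall=2 (RAW on I4.r4 (WB@13)) EX@14 MEM@15 WB@16
I6 sub r5 <- r1,r5: IF@11 ID@14 stall=0 (-) EX@15 MEM@16 WB@17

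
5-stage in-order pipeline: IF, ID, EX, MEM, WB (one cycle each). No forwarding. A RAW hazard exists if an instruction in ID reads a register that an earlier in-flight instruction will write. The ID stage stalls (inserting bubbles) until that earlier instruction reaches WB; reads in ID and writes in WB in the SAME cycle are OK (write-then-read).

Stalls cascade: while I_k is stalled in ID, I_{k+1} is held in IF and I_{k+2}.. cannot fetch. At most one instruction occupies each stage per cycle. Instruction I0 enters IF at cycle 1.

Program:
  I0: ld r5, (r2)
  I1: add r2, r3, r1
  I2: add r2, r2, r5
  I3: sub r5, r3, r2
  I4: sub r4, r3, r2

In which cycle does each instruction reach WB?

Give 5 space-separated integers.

Answer: 5 6 9 12 13

Derivation:
I0 ld r5 <- r2: IF@1 ID@2 stall=0 (-) EX@3 MEM@4 WB@5
I1 add r2 <- r3,r1: IF@2 ID@3 stall=0 (-) EX@4 MEM@5 WB@6
I2 add r2 <- r2,r5: IF@3 ID@4 stall=2 (RAW on I1.r2 (WB@6)) EX@7 MEM@8 WB@9
I3 sub r5 <- r3,r2: IF@4 ID@7 stall=2 (RAW on I2.r2 (WB@9)) EX@10 MEM@11 WB@12
I4 sub r4 <- r3,r2: IF@7 ID@10 stall=0 (-) EX@11 MEM@12 WB@13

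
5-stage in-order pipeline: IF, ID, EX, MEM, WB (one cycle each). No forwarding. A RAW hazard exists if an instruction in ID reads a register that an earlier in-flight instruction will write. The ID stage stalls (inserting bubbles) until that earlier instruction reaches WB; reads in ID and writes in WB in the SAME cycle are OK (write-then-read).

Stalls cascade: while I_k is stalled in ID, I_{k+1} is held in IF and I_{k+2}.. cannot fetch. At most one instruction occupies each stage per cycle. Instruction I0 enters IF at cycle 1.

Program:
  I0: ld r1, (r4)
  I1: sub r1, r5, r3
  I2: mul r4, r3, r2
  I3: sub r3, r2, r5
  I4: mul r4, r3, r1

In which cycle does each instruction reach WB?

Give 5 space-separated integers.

Answer: 5 6 7 8 11

Derivation:
I0 ld r1 <- r4: IF@1 ID@2 stall=0 (-) EX@3 MEM@4 WB@5
I1 sub r1 <- r5,r3: IF@2 ID@3 stall=0 (-) EX@4 MEM@5 WB@6
I2 mul r4 <- r3,r2: IF@3 ID@4 stall=0 (-) EX@5 MEM@6 WB@7
I3 sub r3 <- r2,r5: IF@4 ID@5 stall=0 (-) EX@6 MEM@7 WB@8
I4 mul r4 <- r3,r1: IF@5 ID@6 stall=2 (RAW on I3.r3 (WB@8)) EX@9 MEM@10 WB@11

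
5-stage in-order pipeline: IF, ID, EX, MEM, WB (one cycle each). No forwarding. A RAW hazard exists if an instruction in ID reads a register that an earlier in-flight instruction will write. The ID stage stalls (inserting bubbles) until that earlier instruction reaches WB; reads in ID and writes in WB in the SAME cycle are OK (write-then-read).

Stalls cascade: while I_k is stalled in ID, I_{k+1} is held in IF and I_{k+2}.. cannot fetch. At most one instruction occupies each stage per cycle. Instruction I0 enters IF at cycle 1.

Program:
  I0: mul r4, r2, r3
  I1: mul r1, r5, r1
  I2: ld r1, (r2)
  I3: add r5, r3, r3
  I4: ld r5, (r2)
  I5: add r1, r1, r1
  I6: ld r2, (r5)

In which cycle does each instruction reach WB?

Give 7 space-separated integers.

I0 mul r4 <- r2,r3: IF@1 ID@2 stall=0 (-) EX@3 MEM@4 WB@5
I1 mul r1 <- r5,r1: IF@2 ID@3 stall=0 (-) EX@4 MEM@5 WB@6
I2 ld r1 <- r2: IF@3 ID@4 stall=0 (-) EX@5 MEM@6 WB@7
I3 add r5 <- r3,r3: IF@4 ID@5 stall=0 (-) EX@6 MEM@7 WB@8
I4 ld r5 <- r2: IF@5 ID@6 stall=0 (-) EX@7 MEM@8 WB@9
I5 add r1 <- r1,r1: IF@6 ID@7 stall=0 (-) EX@8 MEM@9 WB@10
I6 ld r2 <- r5: IF@7 ID@8 stall=1 (RAW on I4.r5 (WB@9)) EX@10 MEM@11 WB@12

Answer: 5 6 7 8 9 10 12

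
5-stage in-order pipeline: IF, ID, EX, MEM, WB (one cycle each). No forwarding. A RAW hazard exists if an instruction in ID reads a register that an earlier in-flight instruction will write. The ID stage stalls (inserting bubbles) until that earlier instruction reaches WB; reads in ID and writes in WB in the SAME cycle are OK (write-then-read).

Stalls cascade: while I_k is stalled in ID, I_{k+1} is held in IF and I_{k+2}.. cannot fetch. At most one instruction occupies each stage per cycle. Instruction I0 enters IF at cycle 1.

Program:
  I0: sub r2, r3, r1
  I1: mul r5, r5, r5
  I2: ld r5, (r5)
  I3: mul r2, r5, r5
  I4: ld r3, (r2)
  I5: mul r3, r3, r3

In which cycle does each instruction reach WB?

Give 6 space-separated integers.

I0 sub r2 <- r3,r1: IF@1 ID@2 stall=0 (-) EX@3 MEM@4 WB@5
I1 mul r5 <- r5,r5: IF@2 ID@3 stall=0 (-) EX@4 MEM@5 WB@6
I2 ld r5 <- r5: IF@3 ID@4 stall=2 (RAW on I1.r5 (WB@6)) EX@7 MEM@8 WB@9
I3 mul r2 <- r5,r5: IF@4 ID@7 stall=2 (RAW on I2.r5 (WB@9)) EX@10 MEM@11 WB@12
I4 ld r3 <- r2: IF@7 ID@10 stall=2 (RAW on I3.r2 (WB@12)) EX@13 MEM@14 WB@15
I5 mul r3 <- r3,r3: IF@10 ID@13 stall=2 (RAW on I4.r3 (WB@15)) EX@16 MEM@17 WB@18

Answer: 5 6 9 12 15 18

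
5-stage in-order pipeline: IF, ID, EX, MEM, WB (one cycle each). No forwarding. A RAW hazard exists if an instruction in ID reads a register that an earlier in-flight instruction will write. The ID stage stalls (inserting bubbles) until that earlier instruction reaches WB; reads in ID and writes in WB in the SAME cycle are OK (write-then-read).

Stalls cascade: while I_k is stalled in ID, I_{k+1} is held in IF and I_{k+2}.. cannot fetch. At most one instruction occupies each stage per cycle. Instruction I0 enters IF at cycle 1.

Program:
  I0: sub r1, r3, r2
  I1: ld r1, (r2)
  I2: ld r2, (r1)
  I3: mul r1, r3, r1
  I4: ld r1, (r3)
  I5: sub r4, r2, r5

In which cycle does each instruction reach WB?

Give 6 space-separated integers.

Answer: 5 6 9 10 11 12

Derivation:
I0 sub r1 <- r3,r2: IF@1 ID@2 stall=0 (-) EX@3 MEM@4 WB@5
I1 ld r1 <- r2: IF@2 ID@3 stall=0 (-) EX@4 MEM@5 WB@6
I2 ld r2 <- r1: IF@3 ID@4 stall=2 (RAW on I1.r1 (WB@6)) EX@7 MEM@8 WB@9
I3 mul r1 <- r3,r1: IF@4 ID@7 stall=0 (-) EX@8 MEM@9 WB@10
I4 ld r1 <- r3: IF@7 ID@8 stall=0 (-) EX@9 MEM@10 WB@11
I5 sub r4 <- r2,r5: IF@8 ID@9 stall=0 (-) EX@10 MEM@11 WB@12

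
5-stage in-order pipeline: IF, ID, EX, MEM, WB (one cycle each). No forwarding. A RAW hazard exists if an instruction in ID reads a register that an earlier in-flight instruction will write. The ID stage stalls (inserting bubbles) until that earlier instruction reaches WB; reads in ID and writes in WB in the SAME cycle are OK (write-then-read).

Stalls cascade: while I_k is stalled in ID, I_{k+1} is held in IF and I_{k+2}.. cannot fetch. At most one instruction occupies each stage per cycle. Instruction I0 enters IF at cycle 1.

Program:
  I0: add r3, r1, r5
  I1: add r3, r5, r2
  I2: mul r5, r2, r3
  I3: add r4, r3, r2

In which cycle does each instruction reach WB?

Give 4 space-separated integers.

Answer: 5 6 9 10

Derivation:
I0 add r3 <- r1,r5: IF@1 ID@2 stall=0 (-) EX@3 MEM@4 WB@5
I1 add r3 <- r5,r2: IF@2 ID@3 stall=0 (-) EX@4 MEM@5 WB@6
I2 mul r5 <- r2,r3: IF@3 ID@4 stall=2 (RAW on I1.r3 (WB@6)) EX@7 MEM@8 WB@9
I3 add r4 <- r3,r2: IF@4 ID@7 stall=0 (-) EX@8 MEM@9 WB@10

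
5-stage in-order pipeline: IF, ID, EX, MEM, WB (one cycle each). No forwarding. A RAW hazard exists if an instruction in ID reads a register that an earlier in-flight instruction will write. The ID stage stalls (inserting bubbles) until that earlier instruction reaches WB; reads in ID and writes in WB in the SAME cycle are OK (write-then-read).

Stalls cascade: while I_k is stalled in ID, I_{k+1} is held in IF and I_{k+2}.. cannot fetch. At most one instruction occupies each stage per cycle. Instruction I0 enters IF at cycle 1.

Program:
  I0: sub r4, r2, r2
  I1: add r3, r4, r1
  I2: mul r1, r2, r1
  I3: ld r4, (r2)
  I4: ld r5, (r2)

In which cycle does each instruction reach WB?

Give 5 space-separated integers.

I0 sub r4 <- r2,r2: IF@1 ID@2 stall=0 (-) EX@3 MEM@4 WB@5
I1 add r3 <- r4,r1: IF@2 ID@3 stall=2 (RAW on I0.r4 (WB@5)) EX@6 MEM@7 WB@8
I2 mul r1 <- r2,r1: IF@3 ID@6 stall=0 (-) EX@7 MEM@8 WB@9
I3 ld r4 <- r2: IF@6 ID@7 stall=0 (-) EX@8 MEM@9 WB@10
I4 ld r5 <- r2: IF@7 ID@8 stall=0 (-) EX@9 MEM@10 WB@11

Answer: 5 8 9 10 11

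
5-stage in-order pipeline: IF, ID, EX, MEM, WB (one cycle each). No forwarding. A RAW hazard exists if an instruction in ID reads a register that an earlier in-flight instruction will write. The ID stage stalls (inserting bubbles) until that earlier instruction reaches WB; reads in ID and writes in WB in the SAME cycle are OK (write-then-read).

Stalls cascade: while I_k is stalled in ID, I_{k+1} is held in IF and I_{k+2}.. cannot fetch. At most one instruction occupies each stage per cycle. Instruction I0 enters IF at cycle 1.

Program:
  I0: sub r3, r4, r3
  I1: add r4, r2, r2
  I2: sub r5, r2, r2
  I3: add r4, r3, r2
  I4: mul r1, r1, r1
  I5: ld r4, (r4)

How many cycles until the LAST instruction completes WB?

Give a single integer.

I0 sub r3 <- r4,r3: IF@1 ID@2 stall=0 (-) EX@3 MEM@4 WB@5
I1 add r4 <- r2,r2: IF@2 ID@3 stall=0 (-) EX@4 MEM@5 WB@6
I2 sub r5 <- r2,r2: IF@3 ID@4 stall=0 (-) EX@5 MEM@6 WB@7
I3 add r4 <- r3,r2: IF@4 ID@5 stall=0 (-) EX@6 MEM@7 WB@8
I4 mul r1 <- r1,r1: IF@5 ID@6 stall=0 (-) EX@7 MEM@8 WB@9
I5 ld r4 <- r4: IF@6 ID@7 stall=1 (RAW on I3.r4 (WB@8)) EX@9 MEM@10 WB@11

Answer: 11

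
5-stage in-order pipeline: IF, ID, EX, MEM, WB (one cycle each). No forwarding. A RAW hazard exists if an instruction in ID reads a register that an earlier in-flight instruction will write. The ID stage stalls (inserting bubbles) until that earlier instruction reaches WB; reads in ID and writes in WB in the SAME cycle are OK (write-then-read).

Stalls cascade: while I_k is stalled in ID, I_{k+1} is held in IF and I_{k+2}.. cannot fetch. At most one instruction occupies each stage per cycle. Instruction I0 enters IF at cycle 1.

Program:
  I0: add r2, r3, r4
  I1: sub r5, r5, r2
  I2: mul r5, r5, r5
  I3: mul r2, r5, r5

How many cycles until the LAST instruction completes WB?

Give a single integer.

Answer: 14

Derivation:
I0 add r2 <- r3,r4: IF@1 ID@2 stall=0 (-) EX@3 MEM@4 WB@5
I1 sub r5 <- r5,r2: IF@2 ID@3 stall=2 (RAW on I0.r2 (WB@5)) EX@6 MEM@7 WB@8
I2 mul r5 <- r5,r5: IF@3 ID@6 stall=2 (RAW on I1.r5 (WB@8)) EX@9 MEM@10 WB@11
I3 mul r2 <- r5,r5: IF@6 ID@9 stall=2 (RAW on I2.r5 (WB@11)) EX@12 MEM@13 WB@14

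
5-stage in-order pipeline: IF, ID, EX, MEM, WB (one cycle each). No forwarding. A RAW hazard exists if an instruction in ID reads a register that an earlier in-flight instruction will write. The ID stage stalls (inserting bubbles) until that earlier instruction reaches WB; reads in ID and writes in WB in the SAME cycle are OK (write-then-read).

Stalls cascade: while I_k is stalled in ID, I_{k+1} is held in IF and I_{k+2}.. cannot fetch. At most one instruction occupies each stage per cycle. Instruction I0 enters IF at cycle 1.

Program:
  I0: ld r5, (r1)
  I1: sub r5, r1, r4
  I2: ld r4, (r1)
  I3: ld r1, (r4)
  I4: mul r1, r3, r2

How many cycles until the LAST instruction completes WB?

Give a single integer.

I0 ld r5 <- r1: IF@1 ID@2 stall=0 (-) EX@3 MEM@4 WB@5
I1 sub r5 <- r1,r4: IF@2 ID@3 stall=0 (-) EX@4 MEM@5 WB@6
I2 ld r4 <- r1: IF@3 ID@4 stall=0 (-) EX@5 MEM@6 WB@7
I3 ld r1 <- r4: IF@4 ID@5 stall=2 (RAW on I2.r4 (WB@7)) EX@8 MEM@9 WB@10
I4 mul r1 <- r3,r2: IF@5 ID@8 stall=0 (-) EX@9 MEM@10 WB@11

Answer: 11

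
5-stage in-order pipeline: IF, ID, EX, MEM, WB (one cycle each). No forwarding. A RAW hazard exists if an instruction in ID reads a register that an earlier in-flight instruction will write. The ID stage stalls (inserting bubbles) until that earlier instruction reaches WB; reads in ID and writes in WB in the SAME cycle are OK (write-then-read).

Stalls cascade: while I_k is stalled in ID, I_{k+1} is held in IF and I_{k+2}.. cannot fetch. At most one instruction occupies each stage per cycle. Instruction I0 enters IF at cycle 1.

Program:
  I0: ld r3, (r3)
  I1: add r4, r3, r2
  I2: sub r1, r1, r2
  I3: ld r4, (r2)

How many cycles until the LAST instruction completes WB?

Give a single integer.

I0 ld r3 <- r3: IF@1 ID@2 stall=0 (-) EX@3 MEM@4 WB@5
I1 add r4 <- r3,r2: IF@2 ID@3 stall=2 (RAW on I0.r3 (WB@5)) EX@6 MEM@7 WB@8
I2 sub r1 <- r1,r2: IF@3 ID@6 stall=0 (-) EX@7 MEM@8 WB@9
I3 ld r4 <- r2: IF@6 ID@7 stall=0 (-) EX@8 MEM@9 WB@10

Answer: 10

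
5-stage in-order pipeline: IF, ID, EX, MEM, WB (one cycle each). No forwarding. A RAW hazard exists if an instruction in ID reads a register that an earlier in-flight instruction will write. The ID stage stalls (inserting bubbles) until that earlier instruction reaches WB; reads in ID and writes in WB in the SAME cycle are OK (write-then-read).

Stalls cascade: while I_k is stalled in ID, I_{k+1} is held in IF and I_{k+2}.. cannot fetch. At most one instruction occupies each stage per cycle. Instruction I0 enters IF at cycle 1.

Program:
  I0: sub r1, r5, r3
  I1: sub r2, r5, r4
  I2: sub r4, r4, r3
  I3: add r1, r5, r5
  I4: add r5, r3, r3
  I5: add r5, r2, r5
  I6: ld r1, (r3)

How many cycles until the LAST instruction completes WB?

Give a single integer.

Answer: 13

Derivation:
I0 sub r1 <- r5,r3: IF@1 ID@2 stall=0 (-) EX@3 MEM@4 WB@5
I1 sub r2 <- r5,r4: IF@2 ID@3 stall=0 (-) EX@4 MEM@5 WB@6
I2 sub r4 <- r4,r3: IF@3 ID@4 stall=0 (-) EX@5 MEM@6 WB@7
I3 add r1 <- r5,r5: IF@4 ID@5 stall=0 (-) EX@6 MEM@7 WB@8
I4 add r5 <- r3,r3: IF@5 ID@6 stall=0 (-) EX@7 MEM@8 WB@9
I5 add r5 <- r2,r5: IF@6 ID@7 stall=2 (RAW on I4.r5 (WB@9)) EX@10 MEM@11 WB@12
I6 ld r1 <- r3: IF@7 ID@10 stall=0 (-) EX@11 MEM@12 WB@13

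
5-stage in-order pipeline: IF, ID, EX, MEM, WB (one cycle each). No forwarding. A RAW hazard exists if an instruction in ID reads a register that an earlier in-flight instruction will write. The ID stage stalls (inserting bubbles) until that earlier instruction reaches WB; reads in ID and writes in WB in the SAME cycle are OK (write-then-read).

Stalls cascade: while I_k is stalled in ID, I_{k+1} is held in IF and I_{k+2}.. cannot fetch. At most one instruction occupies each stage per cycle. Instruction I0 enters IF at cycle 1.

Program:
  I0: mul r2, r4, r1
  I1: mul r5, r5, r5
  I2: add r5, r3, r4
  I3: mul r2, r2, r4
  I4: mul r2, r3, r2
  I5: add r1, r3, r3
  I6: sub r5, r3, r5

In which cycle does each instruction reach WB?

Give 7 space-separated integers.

I0 mul r2 <- r4,r1: IF@1 ID@2 stall=0 (-) EX@3 MEM@4 WB@5
I1 mul r5 <- r5,r5: IF@2 ID@3 stall=0 (-) EX@4 MEM@5 WB@6
I2 add r5 <- r3,r4: IF@3 ID@4 stall=0 (-) EX@5 MEM@6 WB@7
I3 mul r2 <- r2,r4: IF@4 ID@5 stall=0 (-) EX@6 MEM@7 WB@8
I4 mul r2 <- r3,r2: IF@5 ID@6 stall=2 (RAW on I3.r2 (WB@8)) EX@9 MEM@10 WB@11
I5 add r1 <- r3,r3: IF@6 ID@9 stall=0 (-) EX@10 MEM@11 WB@12
I6 sub r5 <- r3,r5: IF@9 ID@10 stall=0 (-) EX@11 MEM@12 WB@13

Answer: 5 6 7 8 11 12 13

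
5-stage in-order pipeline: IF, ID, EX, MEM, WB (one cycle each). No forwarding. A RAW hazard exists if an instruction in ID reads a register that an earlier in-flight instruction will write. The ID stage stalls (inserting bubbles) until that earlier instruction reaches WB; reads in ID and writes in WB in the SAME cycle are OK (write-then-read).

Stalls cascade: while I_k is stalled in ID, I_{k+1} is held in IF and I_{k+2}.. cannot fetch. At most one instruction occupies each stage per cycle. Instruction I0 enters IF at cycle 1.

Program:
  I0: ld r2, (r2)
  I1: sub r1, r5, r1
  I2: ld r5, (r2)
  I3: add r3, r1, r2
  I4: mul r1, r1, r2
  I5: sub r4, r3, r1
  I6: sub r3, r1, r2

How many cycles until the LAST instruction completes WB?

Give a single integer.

Answer: 14

Derivation:
I0 ld r2 <- r2: IF@1 ID@2 stall=0 (-) EX@3 MEM@4 WB@5
I1 sub r1 <- r5,r1: IF@2 ID@3 stall=0 (-) EX@4 MEM@5 WB@6
I2 ld r5 <- r2: IF@3 ID@4 stall=1 (RAW on I0.r2 (WB@5)) EX@6 MEM@7 WB@8
I3 add r3 <- r1,r2: IF@4 ID@6 stall=0 (-) EX@7 MEM@8 WB@9
I4 mul r1 <- r1,r2: IF@6 ID@7 stall=0 (-) EX@8 MEM@9 WB@10
I5 sub r4 <- r3,r1: IF@7 ID@8 stall=2 (RAW on I4.r1 (WB@10)) EX@11 MEM@12 WB@13
I6 sub r3 <- r1,r2: IF@8 ID@11 stall=0 (-) EX@12 MEM@13 WB@14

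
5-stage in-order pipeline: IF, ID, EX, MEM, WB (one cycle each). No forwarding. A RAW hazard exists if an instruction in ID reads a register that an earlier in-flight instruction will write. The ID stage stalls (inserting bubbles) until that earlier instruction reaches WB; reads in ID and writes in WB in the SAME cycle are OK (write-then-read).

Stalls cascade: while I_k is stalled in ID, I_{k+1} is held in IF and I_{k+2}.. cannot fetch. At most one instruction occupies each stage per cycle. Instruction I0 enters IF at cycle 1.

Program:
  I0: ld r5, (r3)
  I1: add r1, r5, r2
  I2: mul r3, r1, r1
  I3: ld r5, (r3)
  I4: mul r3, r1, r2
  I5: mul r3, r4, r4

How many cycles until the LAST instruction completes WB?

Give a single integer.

Answer: 16

Derivation:
I0 ld r5 <- r3: IF@1 ID@2 stall=0 (-) EX@3 MEM@4 WB@5
I1 add r1 <- r5,r2: IF@2 ID@3 stall=2 (RAW on I0.r5 (WB@5)) EX@6 MEM@7 WB@8
I2 mul r3 <- r1,r1: IF@3 ID@6 stall=2 (RAW on I1.r1 (WB@8)) EX@9 MEM@10 WB@11
I3 ld r5 <- r3: IF@6 ID@9 stall=2 (RAW on I2.r3 (WB@11)) EX@12 MEM@13 WB@14
I4 mul r3 <- r1,r2: IF@9 ID@12 stall=0 (-) EX@13 MEM@14 WB@15
I5 mul r3 <- r4,r4: IF@12 ID@13 stall=0 (-) EX@14 MEM@15 WB@16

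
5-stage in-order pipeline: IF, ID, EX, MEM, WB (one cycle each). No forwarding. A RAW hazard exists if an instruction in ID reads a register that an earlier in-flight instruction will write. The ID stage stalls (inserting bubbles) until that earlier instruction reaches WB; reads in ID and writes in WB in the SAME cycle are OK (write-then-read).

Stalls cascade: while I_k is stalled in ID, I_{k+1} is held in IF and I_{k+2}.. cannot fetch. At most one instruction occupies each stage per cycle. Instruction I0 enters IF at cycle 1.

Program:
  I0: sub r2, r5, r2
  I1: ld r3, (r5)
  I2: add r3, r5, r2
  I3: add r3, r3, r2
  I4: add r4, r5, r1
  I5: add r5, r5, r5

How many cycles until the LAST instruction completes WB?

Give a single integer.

Answer: 13

Derivation:
I0 sub r2 <- r5,r2: IF@1 ID@2 stall=0 (-) EX@3 MEM@4 WB@5
I1 ld r3 <- r5: IF@2 ID@3 stall=0 (-) EX@4 MEM@5 WB@6
I2 add r3 <- r5,r2: IF@3 ID@4 stall=1 (RAW on I0.r2 (WB@5)) EX@6 MEM@7 WB@8
I3 add r3 <- r3,r2: IF@4 ID@6 stall=2 (RAW on I2.r3 (WB@8)) EX@9 MEM@10 WB@11
I4 add r4 <- r5,r1: IF@6 ID@9 stall=0 (-) EX@10 MEM@11 WB@12
I5 add r5 <- r5,r5: IF@9 ID@10 stall=0 (-) EX@11 MEM@12 WB@13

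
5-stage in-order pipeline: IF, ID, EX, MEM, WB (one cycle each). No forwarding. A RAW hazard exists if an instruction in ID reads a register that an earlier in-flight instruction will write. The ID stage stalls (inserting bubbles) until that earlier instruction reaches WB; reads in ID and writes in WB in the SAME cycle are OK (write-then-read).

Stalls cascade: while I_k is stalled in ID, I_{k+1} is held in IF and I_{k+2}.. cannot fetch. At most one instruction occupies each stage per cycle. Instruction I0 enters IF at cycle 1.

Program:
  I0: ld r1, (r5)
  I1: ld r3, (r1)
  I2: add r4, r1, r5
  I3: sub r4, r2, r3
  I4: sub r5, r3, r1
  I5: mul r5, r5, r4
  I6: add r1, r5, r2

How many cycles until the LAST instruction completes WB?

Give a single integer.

I0 ld r1 <- r5: IF@1 ID@2 stall=0 (-) EX@3 MEM@4 WB@5
I1 ld r3 <- r1: IF@2 ID@3 stall=2 (RAW on I0.r1 (WB@5)) EX@6 MEM@7 WB@8
I2 add r4 <- r1,r5: IF@3 ID@6 stall=0 (-) EX@7 MEM@8 WB@9
I3 sub r4 <- r2,r3: IF@6 ID@7 stall=1 (RAW on I1.r3 (WB@8)) EX@9 MEM@10 WB@11
I4 sub r5 <- r3,r1: IF@7 ID@9 stall=0 (-) EX@10 MEM@11 WB@12
I5 mul r5 <- r5,r4: IF@9 ID@10 stall=2 (RAW on I4.r5 (WB@12)) EX@13 MEM@14 WB@15
I6 add r1 <- r5,r2: IF@10 ID@13 stall=2 (RAW on I5.r5 (WB@15)) EX@16 MEM@17 WB@18

Answer: 18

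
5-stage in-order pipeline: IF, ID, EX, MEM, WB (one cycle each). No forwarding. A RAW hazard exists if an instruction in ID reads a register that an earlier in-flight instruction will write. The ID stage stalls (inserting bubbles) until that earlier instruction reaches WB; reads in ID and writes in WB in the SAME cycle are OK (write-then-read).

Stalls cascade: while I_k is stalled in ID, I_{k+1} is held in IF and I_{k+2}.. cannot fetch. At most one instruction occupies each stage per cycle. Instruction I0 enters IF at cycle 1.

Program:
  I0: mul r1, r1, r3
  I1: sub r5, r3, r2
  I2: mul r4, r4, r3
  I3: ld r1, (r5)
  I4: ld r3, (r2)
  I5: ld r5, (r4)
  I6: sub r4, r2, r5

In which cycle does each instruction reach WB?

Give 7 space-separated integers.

I0 mul r1 <- r1,r3: IF@1 ID@2 stall=0 (-) EX@3 MEM@4 WB@5
I1 sub r5 <- r3,r2: IF@2 ID@3 stall=0 (-) EX@4 MEM@5 WB@6
I2 mul r4 <- r4,r3: IF@3 ID@4 stall=0 (-) EX@5 MEM@6 WB@7
I3 ld r1 <- r5: IF@4 ID@5 stall=1 (RAW on I1.r5 (WB@6)) EX@7 MEM@8 WB@9
I4 ld r3 <- r2: IF@5 ID@7 stall=0 (-) EX@8 MEM@9 WB@10
I5 ld r5 <- r4: IF@7 ID@8 stall=0 (-) EX@9 MEM@10 WB@11
I6 sub r4 <- r2,r5: IF@8 ID@9 stall=2 (RAW on I5.r5 (WB@11)) EX@12 MEM@13 WB@14

Answer: 5 6 7 9 10 11 14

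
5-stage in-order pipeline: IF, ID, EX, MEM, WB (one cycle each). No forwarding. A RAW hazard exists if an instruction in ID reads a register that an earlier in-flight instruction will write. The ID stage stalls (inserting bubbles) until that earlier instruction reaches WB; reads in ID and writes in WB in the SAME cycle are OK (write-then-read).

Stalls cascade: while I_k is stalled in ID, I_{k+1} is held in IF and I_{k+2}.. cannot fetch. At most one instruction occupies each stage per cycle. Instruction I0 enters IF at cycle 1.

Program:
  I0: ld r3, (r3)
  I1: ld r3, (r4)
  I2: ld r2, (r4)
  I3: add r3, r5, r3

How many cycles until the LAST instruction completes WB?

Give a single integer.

Answer: 9

Derivation:
I0 ld r3 <- r3: IF@1 ID@2 stall=0 (-) EX@3 MEM@4 WB@5
I1 ld r3 <- r4: IF@2 ID@3 stall=0 (-) EX@4 MEM@5 WB@6
I2 ld r2 <- r4: IF@3 ID@4 stall=0 (-) EX@5 MEM@6 WB@7
I3 add r3 <- r5,r3: IF@4 ID@5 stall=1 (RAW on I1.r3 (WB@6)) EX@7 MEM@8 WB@9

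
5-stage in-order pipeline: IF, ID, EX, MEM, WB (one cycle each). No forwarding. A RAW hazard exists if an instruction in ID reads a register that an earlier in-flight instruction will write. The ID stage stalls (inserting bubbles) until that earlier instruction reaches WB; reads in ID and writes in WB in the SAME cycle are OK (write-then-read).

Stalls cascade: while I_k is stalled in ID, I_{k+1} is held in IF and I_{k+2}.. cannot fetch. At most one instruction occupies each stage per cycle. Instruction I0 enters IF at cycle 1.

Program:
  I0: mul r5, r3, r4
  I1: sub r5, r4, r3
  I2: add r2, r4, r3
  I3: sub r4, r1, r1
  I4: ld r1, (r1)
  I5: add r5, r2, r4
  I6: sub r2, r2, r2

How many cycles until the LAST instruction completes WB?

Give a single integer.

Answer: 12

Derivation:
I0 mul r5 <- r3,r4: IF@1 ID@2 stall=0 (-) EX@3 MEM@4 WB@5
I1 sub r5 <- r4,r3: IF@2 ID@3 stall=0 (-) EX@4 MEM@5 WB@6
I2 add r2 <- r4,r3: IF@3 ID@4 stall=0 (-) EX@5 MEM@6 WB@7
I3 sub r4 <- r1,r1: IF@4 ID@5 stall=0 (-) EX@6 MEM@7 WB@8
I4 ld r1 <- r1: IF@5 ID@6 stall=0 (-) EX@7 MEM@8 WB@9
I5 add r5 <- r2,r4: IF@6 ID@7 stall=1 (RAW on I3.r4 (WB@8)) EX@9 MEM@10 WB@11
I6 sub r2 <- r2,r2: IF@7 ID@9 stall=0 (-) EX@10 MEM@11 WB@12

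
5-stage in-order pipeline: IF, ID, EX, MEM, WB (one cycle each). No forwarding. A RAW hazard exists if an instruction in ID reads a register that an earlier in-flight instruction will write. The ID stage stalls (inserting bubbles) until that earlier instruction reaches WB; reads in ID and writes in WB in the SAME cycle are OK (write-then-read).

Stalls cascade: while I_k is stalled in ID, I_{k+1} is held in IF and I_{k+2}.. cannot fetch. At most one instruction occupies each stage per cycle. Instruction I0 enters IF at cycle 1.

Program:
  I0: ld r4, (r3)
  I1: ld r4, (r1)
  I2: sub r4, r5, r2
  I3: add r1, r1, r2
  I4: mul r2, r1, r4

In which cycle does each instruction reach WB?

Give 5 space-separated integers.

Answer: 5 6 7 8 11

Derivation:
I0 ld r4 <- r3: IF@1 ID@2 stall=0 (-) EX@3 MEM@4 WB@5
I1 ld r4 <- r1: IF@2 ID@3 stall=0 (-) EX@4 MEM@5 WB@6
I2 sub r4 <- r5,r2: IF@3 ID@4 stall=0 (-) EX@5 MEM@6 WB@7
I3 add r1 <- r1,r2: IF@4 ID@5 stall=0 (-) EX@6 MEM@7 WB@8
I4 mul r2 <- r1,r4: IF@5 ID@6 stall=2 (RAW on I3.r1 (WB@8)) EX@9 MEM@10 WB@11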